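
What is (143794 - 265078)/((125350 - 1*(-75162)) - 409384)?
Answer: 1123/1934 ≈ 0.58066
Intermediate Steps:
(143794 - 265078)/((125350 - 1*(-75162)) - 409384) = -121284/((125350 + 75162) - 409384) = -121284/(200512 - 409384) = -121284/(-208872) = -121284*(-1/208872) = 1123/1934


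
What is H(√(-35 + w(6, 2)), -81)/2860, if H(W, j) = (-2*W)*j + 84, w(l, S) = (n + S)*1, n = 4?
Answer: 21/715 + 81*I*√29/1430 ≈ 0.029371 + 0.30503*I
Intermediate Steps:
w(l, S) = 4 + S (w(l, S) = (4 + S)*1 = 4 + S)
H(W, j) = 84 - 2*W*j (H(W, j) = -2*W*j + 84 = 84 - 2*W*j)
H(√(-35 + w(6, 2)), -81)/2860 = (84 - 2*√(-35 + (4 + 2))*(-81))/2860 = (84 - 2*√(-35 + 6)*(-81))*(1/2860) = (84 - 2*√(-29)*(-81))*(1/2860) = (84 - 2*I*√29*(-81))*(1/2860) = (84 + 162*I*√29)*(1/2860) = 21/715 + 81*I*√29/1430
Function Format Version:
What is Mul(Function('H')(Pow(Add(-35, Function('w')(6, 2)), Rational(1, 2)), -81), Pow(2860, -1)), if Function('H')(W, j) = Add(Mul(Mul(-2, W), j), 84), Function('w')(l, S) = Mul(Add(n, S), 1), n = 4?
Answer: Add(Rational(21, 715), Mul(Rational(81, 1430), I, Pow(29, Rational(1, 2)))) ≈ Add(0.029371, Mul(0.30503, I))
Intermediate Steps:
Function('w')(l, S) = Add(4, S) (Function('w')(l, S) = Mul(Add(4, S), 1) = Add(4, S))
Function('H')(W, j) = Add(84, Mul(-2, W, j)) (Function('H')(W, j) = Add(Mul(-2, W, j), 84) = Add(84, Mul(-2, W, j)))
Mul(Function('H')(Pow(Add(-35, Function('w')(6, 2)), Rational(1, 2)), -81), Pow(2860, -1)) = Mul(Add(84, Mul(-2, Pow(Add(-35, Add(4, 2)), Rational(1, 2)), -81)), Pow(2860, -1)) = Mul(Add(84, Mul(-2, Pow(Add(-35, 6), Rational(1, 2)), -81)), Rational(1, 2860)) = Mul(Add(84, Mul(-2, Pow(-29, Rational(1, 2)), -81)), Rational(1, 2860)) = Mul(Add(84, Mul(-2, Mul(I, Pow(29, Rational(1, 2))), -81)), Rational(1, 2860)) = Mul(Add(84, Mul(162, I, Pow(29, Rational(1, 2)))), Rational(1, 2860)) = Add(Rational(21, 715), Mul(Rational(81, 1430), I, Pow(29, Rational(1, 2))))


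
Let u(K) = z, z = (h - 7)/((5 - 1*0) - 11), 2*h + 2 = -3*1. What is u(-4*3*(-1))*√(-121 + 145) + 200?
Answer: 200 + 19*√6/6 ≈ 207.76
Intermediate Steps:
h = -5/2 (h = -1 + (-3*1)/2 = -1 + (½)*(-3) = -1 - 3/2 = -5/2 ≈ -2.5000)
z = 19/12 (z = (-5/2 - 7)/((5 - 1*0) - 11) = -19/(2*((5 + 0) - 11)) = -19/(2*(5 - 11)) = -19/2/(-6) = -19/2*(-⅙) = 19/12 ≈ 1.5833)
u(K) = 19/12
u(-4*3*(-1))*√(-121 + 145) + 200 = 19*√(-121 + 145)/12 + 200 = 19*√24/12 + 200 = 19*(2*√6)/12 + 200 = 19*√6/6 + 200 = 200 + 19*√6/6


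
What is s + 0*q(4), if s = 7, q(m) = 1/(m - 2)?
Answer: 7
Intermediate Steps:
q(m) = 1/(-2 + m)
s + 0*q(4) = 7 + 0/(-2 + 4) = 7 + 0/2 = 7 + 0*(1/2) = 7 + 0 = 7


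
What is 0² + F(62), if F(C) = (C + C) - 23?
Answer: 101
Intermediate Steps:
F(C) = -23 + 2*C (F(C) = 2*C - 23 = -23 + 2*C)
0² + F(62) = 0² + (-23 + 2*62) = 0 + (-23 + 124) = 0 + 101 = 101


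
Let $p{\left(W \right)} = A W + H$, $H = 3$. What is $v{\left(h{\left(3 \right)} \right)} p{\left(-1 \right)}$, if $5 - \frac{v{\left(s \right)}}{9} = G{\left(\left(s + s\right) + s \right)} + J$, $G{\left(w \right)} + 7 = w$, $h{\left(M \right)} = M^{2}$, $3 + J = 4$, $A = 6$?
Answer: $432$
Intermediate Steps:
$J = 1$ ($J = -3 + 4 = 1$)
$G{\left(w \right)} = -7 + w$
$p{\left(W \right)} = 3 + 6 W$ ($p{\left(W \right)} = 6 W + 3 = 3 + 6 W$)
$v{\left(s \right)} = 99 - 27 s$ ($v{\left(s \right)} = 45 - 9 \left(\left(-7 + \left(\left(s + s\right) + s\right)\right) + 1\right) = 45 - 9 \left(\left(-7 + \left(2 s + s\right)\right) + 1\right) = 45 - 9 \left(\left(-7 + 3 s\right) + 1\right) = 45 - 9 \left(-6 + 3 s\right) = 45 - \left(-54 + 27 s\right) = 99 - 27 s$)
$v{\left(h{\left(3 \right)} \right)} p{\left(-1 \right)} = \left(99 - 27 \cdot 3^{2}\right) \left(3 + 6 \left(-1\right)\right) = \left(99 - 243\right) \left(3 - 6\right) = \left(99 - 243\right) \left(-3\right) = \left(-144\right) \left(-3\right) = 432$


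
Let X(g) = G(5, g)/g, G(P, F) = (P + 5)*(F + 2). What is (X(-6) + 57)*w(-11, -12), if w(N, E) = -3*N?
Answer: 2101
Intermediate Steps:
G(P, F) = (2 + F)*(5 + P) (G(P, F) = (5 + P)*(2 + F) = (2 + F)*(5 + P))
X(g) = (20 + 10*g)/g (X(g) = (10 + 2*5 + 5*g + g*5)/g = (10 + 10 + 5*g + 5*g)/g = (20 + 10*g)/g)
(X(-6) + 57)*w(-11, -12) = ((10 + 20/(-6)) + 57)*(-3*(-11)) = ((10 + 20*(-1/6)) + 57)*33 = ((10 - 10/3) + 57)*33 = (20/3 + 57)*33 = (191/3)*33 = 2101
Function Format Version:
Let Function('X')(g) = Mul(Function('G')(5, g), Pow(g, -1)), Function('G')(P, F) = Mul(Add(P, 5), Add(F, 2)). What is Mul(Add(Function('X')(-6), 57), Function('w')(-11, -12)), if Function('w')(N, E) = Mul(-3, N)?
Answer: 2101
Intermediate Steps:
Function('G')(P, F) = Mul(Add(2, F), Add(5, P)) (Function('G')(P, F) = Mul(Add(5, P), Add(2, F)) = Mul(Add(2, F), Add(5, P)))
Function('X')(g) = Mul(Pow(g, -1), Add(20, Mul(10, g))) (Function('X')(g) = Mul(Add(10, Mul(2, 5), Mul(5, g), Mul(g, 5)), Pow(g, -1)) = Mul(Add(10, 10, Mul(5, g), Mul(5, g)), Pow(g, -1)) = Mul(Add(20, Mul(10, g)), Pow(g, -1)) = Mul(Pow(g, -1), Add(20, Mul(10, g))))
Mul(Add(Function('X')(-6), 57), Function('w')(-11, -12)) = Mul(Add(Add(10, Mul(20, Pow(-6, -1))), 57), Mul(-3, -11)) = Mul(Add(Add(10, Mul(20, Rational(-1, 6))), 57), 33) = Mul(Add(Add(10, Rational(-10, 3)), 57), 33) = Mul(Add(Rational(20, 3), 57), 33) = Mul(Rational(191, 3), 33) = 2101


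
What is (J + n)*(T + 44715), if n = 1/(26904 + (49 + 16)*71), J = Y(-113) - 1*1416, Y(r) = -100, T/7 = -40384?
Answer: 11371016978319/31519 ≈ 3.6077e+8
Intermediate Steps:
T = -282688 (T = 7*(-40384) = -282688)
J = -1516 (J = -100 - 1*1416 = -100 - 1416 = -1516)
n = 1/31519 (n = 1/(26904 + 65*71) = 1/(26904 + 4615) = 1/31519 ≈ 3.1727e-5)
(J + n)*(T + 44715) = (-1516 + 1/31519)*(-282688 + 44715) = -47782803/31519*(-237973) = 11371016978319/31519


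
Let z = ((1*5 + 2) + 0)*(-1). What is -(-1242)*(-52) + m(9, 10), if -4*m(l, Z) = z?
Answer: -258329/4 ≈ -64582.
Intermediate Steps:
z = -7 (z = ((5 + 2) + 0)*(-1) = (7 + 0)*(-1) = 7*(-1) = -7)
m(l, Z) = 7/4 (m(l, Z) = -1/4*(-7) = 7/4)
-(-1242)*(-52) + m(9, 10) = -(-1242)*(-52) + 7/4 = -207*312 + 7/4 = -64584 + 7/4 = -258329/4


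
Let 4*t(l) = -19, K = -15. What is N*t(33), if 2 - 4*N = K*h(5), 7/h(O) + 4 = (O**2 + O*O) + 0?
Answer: -3743/736 ≈ -5.0856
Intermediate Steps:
t(l) = -19/4 (t(l) = (1/4)*(-19) = -19/4)
h(O) = 7/(-4 + 2*O**2) (h(O) = 7/(-4 + ((O**2 + O*O) + 0)) = 7/(-4 + ((O**2 + O**2) + 0)) = 7/(-4 + (2*O**2 + 0)) = 7/(-4 + 2*O**2))
N = 197/184 (N = 1/2 - (-15)*7/(2*(-2 + 5**2))/4 = 1/2 - (-15)*7/(2*(-2 + 25))/4 = 1/2 - (-15)*(7/2)/23/4 = 1/2 - (-15)*(7/2)*(1/23)/4 = 1/2 - (-15)*7/(4*46) = 1/2 - 1/4*(-105/46) = 1/2 + 105/184 = 197/184 ≈ 1.0707)
N*t(33) = (197/184)*(-19/4) = -3743/736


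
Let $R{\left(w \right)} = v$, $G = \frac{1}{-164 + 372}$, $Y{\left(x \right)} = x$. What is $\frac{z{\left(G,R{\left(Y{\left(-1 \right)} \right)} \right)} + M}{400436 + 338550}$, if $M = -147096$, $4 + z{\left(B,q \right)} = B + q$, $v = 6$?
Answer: $- \frac{30595551}{153709088} \approx -0.19905$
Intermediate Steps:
$G = \frac{1}{208} \approx 0.0048077$
$R{\left(w \right)} = 6$
$z{\left(B,q \right)} = -4 + B + q$ ($z{\left(B,q \right)} = -4 + \left(B + q\right) = -4 + B + q$)
$\frac{z{\left(G,R{\left(Y{\left(-1 \right)} \right)} \right)} + M}{400436 + 338550} = \frac{\left(-4 + \frac{1}{208} + 6\right) - 147096}{400436 + 338550} = \frac{\frac{417}{208} - 147096}{738986} = \left(- \frac{30595551}{208}\right) \frac{1}{738986} = - \frac{30595551}{153709088}$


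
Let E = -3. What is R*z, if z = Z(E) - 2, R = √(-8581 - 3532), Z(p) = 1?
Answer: -I*√12113 ≈ -110.06*I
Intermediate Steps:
R = I*√12113 (R = √(-12113) = I*√12113 ≈ 110.06*I)
z = -1 (z = 1 - 2 = -1)
R*z = (I*√12113)*(-1) = -I*√12113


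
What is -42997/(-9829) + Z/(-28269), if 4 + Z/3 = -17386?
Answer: 576087041/92618667 ≈ 6.2200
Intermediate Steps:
Z = -52170 (Z = -12 + 3*(-17386) = -12 - 52158 = -52170)
-42997/(-9829) + Z/(-28269) = -42997/(-9829) - 52170/(-28269) = -42997*(-1/9829) - 52170*(-1/28269) = 42997/9829 + 17390/9423 = 576087041/92618667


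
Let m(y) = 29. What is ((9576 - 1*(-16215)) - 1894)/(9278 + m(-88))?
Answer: 23897/9307 ≈ 2.5676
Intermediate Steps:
((9576 - 1*(-16215)) - 1894)/(9278 + m(-88)) = ((9576 - 1*(-16215)) - 1894)/(9278 + 29) = ((9576 + 16215) - 1894)/9307 = (25791 - 1894)*(1/9307) = 23897*(1/9307) = 23897/9307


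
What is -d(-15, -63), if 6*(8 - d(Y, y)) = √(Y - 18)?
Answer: -8 + I*√33/6 ≈ -8.0 + 0.95743*I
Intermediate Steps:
d(Y, y) = 8 - √(-18 + Y)/6 (d(Y, y) = 8 - √(Y - 18)/6 = 8 - √(-18 + Y)/6)
-d(-15, -63) = -(8 - √(-18 - 15)/6) = -(8 - I*√33/6) = -8 + I*√33/6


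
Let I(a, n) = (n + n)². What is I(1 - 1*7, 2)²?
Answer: 256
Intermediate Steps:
I(a, n) = 4*n² (I(a, n) = (2*n)² = 4*n²)
I(1 - 1*7, 2)² = (4*2²)² = (4*4)² = 16² = 256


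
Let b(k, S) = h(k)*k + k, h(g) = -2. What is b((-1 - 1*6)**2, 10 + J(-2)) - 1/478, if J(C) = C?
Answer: -23423/478 ≈ -49.002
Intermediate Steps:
b(k, S) = -k (b(k, S) = -2*k + k = -k)
b((-1 - 1*6)**2, 10 + J(-2)) - 1/478 = -(-1 - 1*6)**2 - 1/478 = -(-1 - 6)**2 - 1*1/478 = -1*(-7)**2 - 1/478 = -1*49 - 1/478 = -49 - 1/478 = -23423/478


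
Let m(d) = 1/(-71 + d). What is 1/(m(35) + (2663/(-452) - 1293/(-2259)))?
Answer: -255267/1364911 ≈ -0.18702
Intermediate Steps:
1/(m(35) + (2663/(-452) - 1293/(-2259))) = 1/(1/(-71 + 35) + (2663/(-452) - 1293/(-2259))) = 1/(1/(-36) + (2663*(-1/452) - 1293*(-1/2259))) = 1/(-1/36 + (-2663/452 + 431/753)) = 1/(-1/36 - 1810427/340356) = 1/(-1364911/255267) = -255267/1364911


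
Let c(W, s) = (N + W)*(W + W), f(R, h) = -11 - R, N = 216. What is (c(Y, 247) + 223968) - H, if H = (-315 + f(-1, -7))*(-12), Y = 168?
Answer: 349092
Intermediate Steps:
c(W, s) = 2*W*(216 + W) (c(W, s) = (216 + W)*(W + W) = (216 + W)*(2*W) = 2*W*(216 + W))
H = 3900 (H = (-315 + (-11 - 1*(-1)))*(-12) = (-315 + (-11 + 1))*(-12) = (-315 - 10)*(-12) = -325*(-12) = 3900)
(c(Y, 247) + 223968) - H = (2*168*(216 + 168) + 223968) - 1*3900 = (2*168*384 + 223968) - 3900 = (129024 + 223968) - 3900 = 352992 - 3900 = 349092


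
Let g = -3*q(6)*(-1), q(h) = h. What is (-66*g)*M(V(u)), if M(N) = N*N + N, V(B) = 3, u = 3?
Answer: -14256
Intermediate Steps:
M(N) = N + N² (M(N) = N² + N = N + N²)
g = 18 (g = -3*6*(-1) = -18*(-1) = 18)
(-66*g)*M(V(u)) = (-66*18)*(3*(1 + 3)) = -3564*4 = -1188*12 = -14256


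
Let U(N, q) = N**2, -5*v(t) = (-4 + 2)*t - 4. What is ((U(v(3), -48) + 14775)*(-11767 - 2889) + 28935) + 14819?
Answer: -216557270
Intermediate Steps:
v(t) = 4/5 + 2*t/5 (v(t) = -((-4 + 2)*t - 4)/5 = -(-2*t - 4)/5 = -(-4 - 2*t)/5 = 4/5 + 2*t/5)
((U(v(3), -48) + 14775)*(-11767 - 2889) + 28935) + 14819 = (((4/5 + (2/5)*3)**2 + 14775)*(-11767 - 2889) + 28935) + 14819 = (((4/5 + 6/5)**2 + 14775)*(-14656) + 28935) + 14819 = ((2**2 + 14775)*(-14656) + 28935) + 14819 = ((4 + 14775)*(-14656) + 28935) + 14819 = (14779*(-14656) + 28935) + 14819 = (-216601024 + 28935) + 14819 = -216572089 + 14819 = -216557270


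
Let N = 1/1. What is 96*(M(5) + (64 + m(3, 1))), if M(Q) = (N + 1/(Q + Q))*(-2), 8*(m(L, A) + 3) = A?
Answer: 28284/5 ≈ 5656.8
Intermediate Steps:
N = 1
m(L, A) = -3 + A/8
M(Q) = -2 - 1/Q (M(Q) = (1 + 1/(Q + Q))*(-2) = (1 + 1/(2*Q))*(-2) = -2 - 1/Q)
96*(M(5) + (64 + m(3, 1))) = 96*((-2 - 1/5) + (64 + (-3 + (⅛)*1))) = 96*((-2 - 1*⅕) + (64 + (-3 + ⅛))) = 96*((-2 - ⅕) + (64 - 23/8)) = 96*(-11/5 + 489/8) = 96*(2357/40) = 28284/5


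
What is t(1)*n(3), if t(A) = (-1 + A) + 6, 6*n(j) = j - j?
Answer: 0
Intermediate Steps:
n(j) = 0 (n(j) = (j - j)/6 = (⅙)*0 = 0)
t(A) = 5 + A
t(1)*n(3) = (5 + 1)*0 = 6*0 = 0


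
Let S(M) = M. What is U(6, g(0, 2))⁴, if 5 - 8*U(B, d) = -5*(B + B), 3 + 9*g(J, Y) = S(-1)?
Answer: 17850625/4096 ≈ 4358.1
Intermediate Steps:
g(J, Y) = -4/9 (g(J, Y) = -⅓ + (⅑)*(-1) = -⅓ - ⅑ = -4/9)
U(B, d) = 5/8 + 5*B/4 (U(B, d) = 5/8 - (-5)*(B + B)/8 = 5/8 - (-5)*2*B/8 = 5/8 - (-5)*B/4 = 5/8 + 5*B/4)
U(6, g(0, 2))⁴ = (5/8 + (5/4)*6)⁴ = (5/8 + 15/2)⁴ = (65/8)⁴ = 17850625/4096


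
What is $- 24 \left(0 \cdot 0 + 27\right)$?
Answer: $-648$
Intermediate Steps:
$- 24 \left(0 \cdot 0 + 27\right) = - 24 \left(0 + 27\right) = \left(-24\right) 27 = -648$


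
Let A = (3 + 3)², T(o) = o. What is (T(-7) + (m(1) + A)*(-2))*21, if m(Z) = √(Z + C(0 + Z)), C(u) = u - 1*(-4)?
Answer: -1659 - 42*√6 ≈ -1761.9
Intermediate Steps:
C(u) = 4 + u (C(u) = u + 4 = 4 + u)
m(Z) = √(4 + 2*Z) (m(Z) = √(Z + (4 + (0 + Z))) = √(Z + (4 + Z)) = √(4 + 2*Z))
A = 36 (A = 6² = 36)
(T(-7) + (m(1) + A)*(-2))*21 = (-7 + (√(4 + 2*1) + 36)*(-2))*21 = (-7 + (√(4 + 2) + 36)*(-2))*21 = (-7 + (√6 + 36)*(-2))*21 = (-7 + (36 + √6)*(-2))*21 = (-7 + (-72 - 2*√6))*21 = (-79 - 2*√6)*21 = -1659 - 42*√6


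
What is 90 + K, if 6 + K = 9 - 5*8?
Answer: 53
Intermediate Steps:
K = -37 (K = -6 + (9 - 5*8) = -6 + (9 - 40) = -6 - 31 = -37)
90 + K = 90 - 37 = 53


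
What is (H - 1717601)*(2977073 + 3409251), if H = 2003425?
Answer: 1825364670976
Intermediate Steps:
(H - 1717601)*(2977073 + 3409251) = (2003425 - 1717601)*(2977073 + 3409251) = 285824*6386324 = 1825364670976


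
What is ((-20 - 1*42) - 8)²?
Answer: 4900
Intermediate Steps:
((-20 - 1*42) - 8)² = ((-20 - 42) - 8)² = (-62 - 8)² = (-70)² = 4900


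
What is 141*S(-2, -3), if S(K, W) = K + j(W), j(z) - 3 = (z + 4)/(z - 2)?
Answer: 564/5 ≈ 112.80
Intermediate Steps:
j(z) = 3 + (4 + z)/(-2 + z) (j(z) = 3 + (z + 4)/(z - 2) = 3 + (4 + z)/(-2 + z))
S(K, W) = K + 2*(-1 + 2*W)/(-2 + W)
141*S(-2, -3) = 141*((-2 + 4*(-3) - 2*(-2 - 3))/(-2 - 3)) = 141*((-2 - 12 - 2*(-5))/(-5)) = 141*(-(-2 - 12 + 10)/5) = 141*(-⅕*(-4)) = 141*(⅘) = 564/5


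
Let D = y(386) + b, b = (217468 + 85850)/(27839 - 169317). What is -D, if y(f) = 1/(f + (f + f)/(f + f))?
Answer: 58621294/27375993 ≈ 2.1413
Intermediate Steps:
b = -151659/70739 (b = 303318/(-141478) = 303318*(-1/141478) = -151659/70739 ≈ -2.1439)
y(f) = 1/(1 + f) (y(f) = 1/(f + (2*f)/((2*f))) = 1/(f + (2*f)*(1/(2*f))) = 1/(f + 1) = 1/(1 + f))
D = -58621294/27375993 (D = 1/(1 + 386) - 151659/70739 = 1/387 - 151659/70739 = -58621294/27375993 ≈ -2.1413)
-D = -1*(-58621294/27375993) = 58621294/27375993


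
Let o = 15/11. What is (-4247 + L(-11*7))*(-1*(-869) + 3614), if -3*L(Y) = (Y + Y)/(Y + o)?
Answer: -23764844749/1248 ≈ -1.9042e+7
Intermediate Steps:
o = 15/11 (o = 15*(1/11) = 15/11 ≈ 1.3636)
L(Y) = -2*Y/(3*(15/11 + Y)) (L(Y) = -(Y + Y)/(3*(Y + 15/11)) = -2*Y/(3*(15/11 + Y)))
(-4247 + L(-11*7))*(-1*(-869) + 3614) = (-4247 - 22*(-11*7)/(45 + 33*(-11*7)))*(-1*(-869) + 3614) = (-4247 - 22*(-77)/(45 + 33*(-77)))*(869 + 3614) = (-4247 - 22*(-77)/(45 - 2541))*4483 = (-4247 - 22*(-77)/(-2496))*4483 = (-4247 - 22*(-77)*(-1/2496))*4483 = (-4247 - 847/1248)*4483 = -5301103/1248*4483 = -23764844749/1248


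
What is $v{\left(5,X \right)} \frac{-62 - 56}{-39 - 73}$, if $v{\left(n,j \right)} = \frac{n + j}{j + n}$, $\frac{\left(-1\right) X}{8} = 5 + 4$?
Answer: $\frac{59}{56} \approx 1.0536$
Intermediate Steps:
$X = -72$ ($X = - 8 \left(5 + 4\right) = \left(-8\right) 9 = -72$)
$v{\left(n,j \right)} = 1$ ($v{\left(n,j \right)} = \frac{j + n}{j + n} = 1$)
$v{\left(5,X \right)} \frac{-62 - 56}{-39 - 73} = 1 \frac{-62 - 56}{-39 - 73} = 1 \left(- \frac{118}{-112}\right) = 1 \left(\left(-118\right) \left(- \frac{1}{112}\right)\right) = 1 \cdot \frac{59}{56} = \frac{59}{56}$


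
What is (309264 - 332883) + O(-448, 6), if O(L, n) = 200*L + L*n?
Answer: -115907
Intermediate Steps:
(309264 - 332883) + O(-448, 6) = (309264 - 332883) - 448*(200 + 6) = -23619 - 448*206 = -23619 - 92288 = -115907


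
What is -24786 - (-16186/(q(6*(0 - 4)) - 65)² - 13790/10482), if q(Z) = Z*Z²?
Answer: -25057602027979625/1011011546361 ≈ -24785.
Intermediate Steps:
q(Z) = Z³
-24786 - (-16186/(q(6*(0 - 4)) - 65)² - 13790/10482) = -24786 - (-16186/((6*(0 - 4))³ - 65)² - 13790/10482) = -24786 - (-16186/((6*(-4))³ - 65)² - 13790*1/10482) = -24786 - (-16186/((-24)³ - 65)² - 6895/5241) = -24786 - (-16186/(-13824 - 65)² - 6895/5241) = -24786 - (-16186/((-13889)²) - 6895/5241) = -24786 - (-16186/192904321 - 6895/5241) = -24786 - 1*(-1330160124121/1011011546361) = -24786 + 1330160124121/1011011546361 = -25057602027979625/1011011546361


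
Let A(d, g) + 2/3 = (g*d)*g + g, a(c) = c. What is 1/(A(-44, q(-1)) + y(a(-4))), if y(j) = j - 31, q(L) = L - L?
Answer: -3/107 ≈ -0.028037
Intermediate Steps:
q(L) = 0
A(d, g) = -⅔ + g + d*g² (A(d, g) = -⅔ + ((g*d)*g + g) = -⅔ + ((d*g)*g + g) = -⅔ + (d*g² + g) = -⅔ + (g + d*g²) = -⅔ + g + d*g²)
y(j) = -31 + j
1/(A(-44, q(-1)) + y(a(-4))) = 1/((-⅔ + 0 - 44*0²) + (-31 - 4)) = 1/((-⅔ + 0 - 44*0) - 35) = 1/((-⅔ + 0 + 0) - 35) = 1/(-⅔ - 35) = 1/(-107/3) = -3/107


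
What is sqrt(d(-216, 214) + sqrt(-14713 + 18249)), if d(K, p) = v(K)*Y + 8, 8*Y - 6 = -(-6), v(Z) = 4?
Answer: sqrt(14 + 4*sqrt(221)) ≈ 8.5711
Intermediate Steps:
Y = 3/2 (Y = 3/4 + (-(-6))/8 = 3/4 + (-3*(-2))/8 = 3/4 + (1/8)*6 = 3/4 + 3/4 = 3/2 ≈ 1.5000)
d(K, p) = 14 (d(K, p) = 4*(3/2) + 8 = 6 + 8 = 14)
sqrt(d(-216, 214) + sqrt(-14713 + 18249)) = sqrt(14 + sqrt(-14713 + 18249)) = sqrt(14 + sqrt(3536)) = sqrt(14 + 4*sqrt(221))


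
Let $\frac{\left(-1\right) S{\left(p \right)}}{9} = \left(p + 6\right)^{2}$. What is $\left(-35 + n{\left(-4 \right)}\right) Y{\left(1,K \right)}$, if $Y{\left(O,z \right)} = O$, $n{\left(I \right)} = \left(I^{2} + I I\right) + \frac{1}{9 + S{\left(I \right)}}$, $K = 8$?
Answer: $- \frac{82}{27} \approx -3.037$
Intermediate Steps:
$S{\left(p \right)} = - 9 \left(6 + p\right)^{2}$ ($S{\left(p \right)} = - 9 \left(p + 6\right)^{2} = - 9 \left(6 + p\right)^{2}$)
$n{\left(I \right)} = \frac{1}{9 - 9 \left(6 + I\right)^{2}} + 2 I^{2}$ ($n{\left(I \right)} = \left(I^{2} + I I\right) + \frac{1}{9 - 9 \left(6 + I\right)^{2}} = \left(I^{2} + I^{2}\right) + \frac{1}{9 - 9 \left(6 + I\right)^{2}} = 2 I^{2} + \frac{1}{9 - 9 \left(6 + I\right)^{2}} = \frac{1}{9 - 9 \left(6 + I\right)^{2}} + 2 I^{2}$)
$\left(-35 + n{\left(-4 \right)}\right) Y{\left(1,K \right)} = \left(-35 + \frac{-1 - 18 \left(-4\right)^{2} + 18 \left(-4\right)^{2} \left(6 - 4\right)^{2}}{9 \left(-1 + \left(6 - 4\right)^{2}\right)}\right) 1 = \left(-35 + \frac{-1 - 288 + 18 \cdot 16 \cdot 2^{2}}{9 \left(-1 + 2^{2}\right)}\right) 1 = \left(-35 + \frac{-1 - 288 + 18 \cdot 16 \cdot 4}{9 \left(-1 + 4\right)}\right) 1 = \left(-35 + \frac{-1 - 288 + 1152}{9 \cdot 3}\right) 1 = \left(-35 + \frac{1}{9} \cdot \frac{1}{3} \cdot 863\right) 1 = \left(-35 + \frac{863}{27}\right) 1 = \left(- \frac{82}{27}\right) 1 = - \frac{82}{27}$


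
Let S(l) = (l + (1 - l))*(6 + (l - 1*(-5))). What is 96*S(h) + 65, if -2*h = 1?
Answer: 1073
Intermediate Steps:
h = -½ (h = -½*1 = -½ ≈ -0.50000)
S(l) = 11 + l (S(l) = 1*(6 + (l + 5)) = 1*(6 + (5 + l)) = 1*(11 + l) = 11 + l)
96*S(h) + 65 = 96*(11 - ½) + 65 = 96*(21/2) + 65 = 1008 + 65 = 1073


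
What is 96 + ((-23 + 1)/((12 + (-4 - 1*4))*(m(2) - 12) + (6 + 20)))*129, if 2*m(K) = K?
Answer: 761/3 ≈ 253.67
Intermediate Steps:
m(K) = K/2
96 + ((-23 + 1)/((12 + (-4 - 1*4))*(m(2) - 12) + (6 + 20)))*129 = 96 + ((-23 + 1)/((12 + (-4 - 1*4))*((1/2)*2 - 12) + (6 + 20)))*129 = 96 - 22/((12 + (-4 - 4))*(1 - 12) + 26)*129 = 96 - 22/((12 - 8)*(-11) + 26)*129 = 96 - 22/(4*(-11) + 26)*129 = 96 - 22/(-44 + 26)*129 = 96 - 22/(-18)*129 = 96 - 22*(-1/18)*129 = 96 + (11/9)*129 = 96 + 473/3 = 761/3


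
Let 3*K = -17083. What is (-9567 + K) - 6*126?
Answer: -48052/3 ≈ -16017.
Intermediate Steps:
K = -17083/3 (K = (1/3)*(-17083) = -17083/3 ≈ -5694.3)
(-9567 + K) - 6*126 = (-9567 - 17083/3) - 6*126 = -45784/3 - 756 = -48052/3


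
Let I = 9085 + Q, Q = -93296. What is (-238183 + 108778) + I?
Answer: -213616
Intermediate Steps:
I = -84211 (I = 9085 - 93296 = -84211)
(-238183 + 108778) + I = (-238183 + 108778) - 84211 = -129405 - 84211 = -213616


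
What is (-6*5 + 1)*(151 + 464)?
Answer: -17835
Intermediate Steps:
(-6*5 + 1)*(151 + 464) = (-30 + 1)*615 = -29*615 = -17835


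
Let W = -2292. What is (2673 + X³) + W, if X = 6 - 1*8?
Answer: 373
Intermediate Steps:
X = -2 (X = 6 - 8 = -2)
(2673 + X³) + W = (2673 + (-2)³) - 2292 = (2673 - 8) - 2292 = 2665 - 2292 = 373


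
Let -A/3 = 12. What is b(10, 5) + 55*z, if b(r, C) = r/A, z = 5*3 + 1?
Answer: 15835/18 ≈ 879.72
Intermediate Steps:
A = -36 (A = -3*12 = -36)
z = 16 (z = 15 + 1 = 16)
b(r, C) = -r/36 (b(r, C) = r/(-36) = r*(-1/36) = -r/36)
b(10, 5) + 55*z = -1/36*10 + 55*16 = -5/18 + 880 = 15835/18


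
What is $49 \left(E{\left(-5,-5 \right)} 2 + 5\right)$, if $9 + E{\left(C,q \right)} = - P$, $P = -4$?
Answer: $-245$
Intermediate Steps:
$E{\left(C,q \right)} = -5$ ($E{\left(C,q \right)} = -9 - -4 = -9 + 4 = -5$)
$49 \left(E{\left(-5,-5 \right)} 2 + 5\right) = 49 \left(\left(-5\right) 2 + 5\right) = 49 \left(-10 + 5\right) = 49 \left(-5\right) = -245$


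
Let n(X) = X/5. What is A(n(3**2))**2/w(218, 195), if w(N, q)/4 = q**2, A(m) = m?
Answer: 9/422500 ≈ 2.1302e-5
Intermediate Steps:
n(X) = X/5 (n(X) = X*(1/5) = X/5)
w(N, q) = 4*q**2
A(n(3**2))**2/w(218, 195) = ((1/5)*3**2)**2/((4*195**2)) = ((1/5)*9)**2/((4*38025)) = (9/5)**2/152100 = (81/25)*(1/152100) = 9/422500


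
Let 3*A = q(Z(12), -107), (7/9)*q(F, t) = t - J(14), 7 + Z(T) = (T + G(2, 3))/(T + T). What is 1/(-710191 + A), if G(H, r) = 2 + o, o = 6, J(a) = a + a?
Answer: -7/4971742 ≈ -1.4080e-6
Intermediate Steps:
J(a) = 2*a
G(H, r) = 8 (G(H, r) = 2 + 6 = 8)
Z(T) = -7 + (8 + T)/(2*T) (Z(T) = -7 + (T + 8)/(T + T) = -7 + (8 + T)/((2*T)) = -7 + (8 + T)*(1/(2*T)) = -7 + (8 + T)/(2*T))
q(F, t) = -36 + 9*t/7 (q(F, t) = 9*(t - 2*14)/7 = 9*(t - 1*28)/7 = 9*(t - 28)/7 = 9*(-28 + t)/7 = -36 + 9*t/7)
A = -405/7 (A = (-36 + (9/7)*(-107))/3 = (-36 - 963/7)/3 = (⅓)*(-1215/7) = -405/7 ≈ -57.857)
1/(-710191 + A) = 1/(-710191 - 405/7) = 1/(-4971742/7) = -7/4971742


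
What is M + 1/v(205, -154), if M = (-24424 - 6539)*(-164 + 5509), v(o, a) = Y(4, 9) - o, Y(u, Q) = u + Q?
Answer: -31775469121/192 ≈ -1.6550e+8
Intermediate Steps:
Y(u, Q) = Q + u
v(o, a) = 13 - o (v(o, a) = (9 + 4) - o = 13 - o)
M = -165497235 (M = -30963*5345 = -165497235)
M + 1/v(205, -154) = -165497235 + 1/(13 - 1*205) = -165497235 + 1/(13 - 205) = -165497235 + 1/(-192) = -165497235 - 1/192 = -31775469121/192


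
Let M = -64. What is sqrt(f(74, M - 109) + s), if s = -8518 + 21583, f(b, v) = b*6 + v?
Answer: 2*sqrt(3334) ≈ 115.48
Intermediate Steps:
f(b, v) = v + 6*b (f(b, v) = 6*b + v = v + 6*b)
s = 13065
sqrt(f(74, M - 109) + s) = sqrt(((-64 - 109) + 6*74) + 13065) = sqrt((-173 + 444) + 13065) = sqrt(271 + 13065) = sqrt(13336) = 2*sqrt(3334)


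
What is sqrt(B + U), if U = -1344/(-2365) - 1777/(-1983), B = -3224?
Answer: I*sqrt(70877018733448785)/4689795 ≈ 56.767*I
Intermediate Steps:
U = 6867757/4689795 (U = -1344*(-1/2365) - 1777*(-1/1983) = 1344/2365 + 1777/1983 = 6867757/4689795 ≈ 1.4644)
sqrt(B + U) = sqrt(-3224 + 6867757/4689795) = sqrt(-15113031323/4689795) = I*sqrt(70877018733448785)/4689795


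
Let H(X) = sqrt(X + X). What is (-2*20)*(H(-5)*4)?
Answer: -160*I*sqrt(10) ≈ -505.96*I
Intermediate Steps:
H(X) = sqrt(2)*sqrt(X) (H(X) = sqrt(2*X) = sqrt(2)*sqrt(X))
(-2*20)*(H(-5)*4) = (-2*20)*((sqrt(2)*sqrt(-5))*4) = -40*sqrt(2)*(I*sqrt(5))*4 = -40*I*sqrt(10)*4 = -160*I*sqrt(10)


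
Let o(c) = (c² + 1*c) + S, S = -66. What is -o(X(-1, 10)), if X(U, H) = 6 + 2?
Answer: -6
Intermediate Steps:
X(U, H) = 8
o(c) = -66 + c + c² (o(c) = (c² + 1*c) - 66 = (c² + c) - 66 = (c + c²) - 66 = -66 + c + c²)
-o(X(-1, 10)) = -(-66 + 8 + 8²) = -(-66 + 8 + 64) = -1*6 = -6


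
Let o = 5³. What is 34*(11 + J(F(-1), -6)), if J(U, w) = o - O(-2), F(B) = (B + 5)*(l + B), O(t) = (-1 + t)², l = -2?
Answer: 4318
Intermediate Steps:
F(B) = (-2 + B)*(5 + B) (F(B) = (B + 5)*(-2 + B) = (5 + B)*(-2 + B) = (-2 + B)*(5 + B))
o = 125
J(U, w) = 116 (J(U, w) = 125 - (-1 - 2)² = 125 - 1*(-3)² = 125 - 1*9 = 125 - 9 = 116)
34*(11 + J(F(-1), -6)) = 34*(11 + 116) = 34*127 = 4318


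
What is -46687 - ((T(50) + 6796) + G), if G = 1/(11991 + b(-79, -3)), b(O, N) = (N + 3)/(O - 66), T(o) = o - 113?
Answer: -640559221/11991 ≈ -53420.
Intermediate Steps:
T(o) = -113 + o
b(O, N) = (3 + N)/(-66 + O)
G = 1/11991 (G = 1/(11991 + (3 - 3)/(-66 - 79)) = 1/(11991 + 0/(-145)) = 1/(11991 - 1/145*0) = 1/(11991 + 0) = 1/11991 ≈ 8.3396e-5)
-46687 - ((T(50) + 6796) + G) = -46687 - (((-113 + 50) + 6796) + 1/11991) = -46687 - ((-63 + 6796) + 1/11991) = -46687 - (6733 + 1/11991) = -46687 - 1*80735404/11991 = -46687 - 80735404/11991 = -640559221/11991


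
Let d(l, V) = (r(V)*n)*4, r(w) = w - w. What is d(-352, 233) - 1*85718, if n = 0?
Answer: -85718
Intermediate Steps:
r(w) = 0
d(l, V) = 0 (d(l, V) = (0*0)*4 = 0*4 = 0)
d(-352, 233) - 1*85718 = 0 - 1*85718 = 0 - 85718 = -85718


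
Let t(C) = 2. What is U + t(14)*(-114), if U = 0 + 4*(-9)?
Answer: -264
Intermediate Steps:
U = -36 (U = 0 - 36 = -36)
U + t(14)*(-114) = -36 + 2*(-114) = -36 - 228 = -264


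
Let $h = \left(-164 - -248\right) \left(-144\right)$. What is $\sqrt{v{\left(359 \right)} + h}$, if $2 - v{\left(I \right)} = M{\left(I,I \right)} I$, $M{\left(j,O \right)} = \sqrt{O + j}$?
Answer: $\sqrt{-12094 - 359 \sqrt{718}} \approx 147.36 i$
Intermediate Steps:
$h = -12096$ ($h = \left(-164 + 248\right) \left(-144\right) = 84 \left(-144\right) = -12096$)
$v{\left(I \right)} = 2 - \sqrt{2} I^{\frac{3}{2}}$ ($v{\left(I \right)} = 2 - \sqrt{I + I} I = 2 - \sqrt{2 I} I = 2 - \sqrt{2} \sqrt{I} I = 2 - \sqrt{2} I^{\frac{3}{2}}$)
$\sqrt{v{\left(359 \right)} + h} = \sqrt{\left(2 - \sqrt{2} \cdot 359^{\frac{3}{2}}\right) - 12096} = \sqrt{\left(2 - \sqrt{2} \cdot 359 \sqrt{359}\right) - 12096} = \sqrt{\left(2 - 359 \sqrt{718}\right) - 12096} = \sqrt{-12094 - 359 \sqrt{718}}$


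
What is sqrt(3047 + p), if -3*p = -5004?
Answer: sqrt(4715) ≈ 68.666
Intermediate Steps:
p = 1668 (p = -1/3*(-5004) = 1668)
sqrt(3047 + p) = sqrt(3047 + 1668) = sqrt(4715)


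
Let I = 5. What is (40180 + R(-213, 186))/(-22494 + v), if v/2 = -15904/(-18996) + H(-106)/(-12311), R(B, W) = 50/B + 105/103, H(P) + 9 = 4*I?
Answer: -17179459185391555/9616686743574136 ≈ -1.7864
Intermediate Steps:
H(P) = 11 (H(P) = -9 + 4*5 = -9 + 20 = 11)
R(B, W) = 105/103 + 50/B (R(B, W) = 50/B + 105*(1/103) = 50/B + 105/103 = 105/103 + 50/B)
v = 97792594/58464939 (v = 2*(-15904/(-18996) + 11/(-12311)) = 2*(-15904*(-1/18996) + 11*(-1/12311)) = 2*(3976/4749 - 11/12311) = 2*(48896297/58464939) = 97792594/58464939 ≈ 1.6727)
(40180 + R(-213, 186))/(-22494 + v) = (40180 + (105/103 + 50/(-213)))/(-22494 + 97792594/58464939) = (40180 + (105/103 + 50*(-1/213)))/(-1315012545272/58464939) = (40180 + (105/103 - 50/213))*(-58464939/1315012545272) = (40180 + 17215/21939)*(-58464939/1315012545272) = (881526235/21939)*(-58464939/1315012545272) = -17179459185391555/9616686743574136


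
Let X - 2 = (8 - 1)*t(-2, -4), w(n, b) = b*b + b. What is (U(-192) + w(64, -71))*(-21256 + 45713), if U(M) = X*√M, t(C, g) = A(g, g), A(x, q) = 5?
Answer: 121551290 + 7239272*I*√3 ≈ 1.2155e+8 + 1.2539e+7*I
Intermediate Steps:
t(C, g) = 5
w(n, b) = b + b² (w(n, b) = b² + b = b + b²)
X = 37 (X = 2 + (8 - 1)*5 = 2 + 7*5 = 2 + 35 = 37)
U(M) = 37*√M
(U(-192) + w(64, -71))*(-21256 + 45713) = (37*√(-192) - 71*(1 - 71))*(-21256 + 45713) = (37*(8*I*√3) - 71*(-70))*24457 = (296*I*√3 + 4970)*24457 = (4970 + 296*I*√3)*24457 = 121551290 + 7239272*I*√3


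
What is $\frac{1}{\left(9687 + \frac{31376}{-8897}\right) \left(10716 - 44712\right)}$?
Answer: $- \frac{8897}{2928886726548} \approx -3.0377 \cdot 10^{-9}$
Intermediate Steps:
$\frac{1}{\left(9687 + \frac{31376}{-8897}\right) \left(10716 - 44712\right)} = \frac{1}{\left(9687 + 31376 \left(- \frac{1}{8897}\right)\right) \left(-33996\right)} = \frac{1}{\left(9687 - \frac{31376}{8897}\right) \left(-33996\right)} = \frac{1}{\frac{86153863}{8897} \left(-33996\right)} = \frac{1}{- \frac{2928886726548}{8897}} = - \frac{8897}{2928886726548}$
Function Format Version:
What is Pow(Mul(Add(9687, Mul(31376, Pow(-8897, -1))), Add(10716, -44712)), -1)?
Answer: Rational(-8897, 2928886726548) ≈ -3.0377e-9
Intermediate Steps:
Pow(Mul(Add(9687, Mul(31376, Pow(-8897, -1))), Add(10716, -44712)), -1) = Pow(Mul(Add(9687, Mul(31376, Rational(-1, 8897))), -33996), -1) = Pow(Mul(Add(9687, Rational(-31376, 8897)), -33996), -1) = Pow(Mul(Rational(86153863, 8897), -33996), -1) = Pow(Rational(-2928886726548, 8897), -1) = Rational(-8897, 2928886726548)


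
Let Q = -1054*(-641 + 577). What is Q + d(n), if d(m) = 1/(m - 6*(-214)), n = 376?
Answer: 111976961/1660 ≈ 67456.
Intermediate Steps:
d(m) = 1/(1284 + m) (d(m) = 1/(m + 1284) = 1/(1284 + m))
Q = 67456 (Q = -1054*(-64) = 67456)
Q + d(n) = 67456 + 1/(1284 + 376) = 67456 + 1/1660 = 111976961/1660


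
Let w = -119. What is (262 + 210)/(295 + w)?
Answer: 59/22 ≈ 2.6818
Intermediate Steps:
(262 + 210)/(295 + w) = (262 + 210)/(295 - 119) = 472/176 = 472*(1/176) = 59/22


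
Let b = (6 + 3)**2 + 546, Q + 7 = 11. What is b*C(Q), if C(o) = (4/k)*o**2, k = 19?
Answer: 2112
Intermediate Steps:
Q = 4 (Q = -7 + 11 = 4)
C(o) = 4*o**2/19 (C(o) = (4/19)*o**2 = (4*(1/19))*o**2 = 4*o**2/19)
b = 627 (b = 9**2 + 546 = 81 + 546 = 627)
b*C(Q) = 627*((4/19)*4**2) = 627*((4/19)*16) = 627*(64/19) = 2112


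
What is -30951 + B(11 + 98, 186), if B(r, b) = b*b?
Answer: 3645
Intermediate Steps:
B(r, b) = b**2
-30951 + B(11 + 98, 186) = -30951 + 186**2 = -30951 + 34596 = 3645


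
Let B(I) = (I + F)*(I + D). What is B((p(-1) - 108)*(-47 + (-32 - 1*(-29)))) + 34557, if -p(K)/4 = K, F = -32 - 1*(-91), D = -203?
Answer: 26313780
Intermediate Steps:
F = 59 (F = -32 + 91 = 59)
p(K) = -4*K
B(I) = (-203 + I)*(59 + I) (B(I) = (I + 59)*(I - 203) = (59 + I)*(-203 + I) = (-203 + I)*(59 + I))
B((p(-1) - 108)*(-47 + (-32 - 1*(-29)))) + 34557 = (-11977 + ((-4*(-1) - 108)*(-47 + (-32 - 1*(-29))))² - 144*(-4*(-1) - 108)*(-47 + (-32 - 1*(-29)))) + 34557 = (-11977 + ((4 - 108)*(-47 + (-32 + 29)))² - 144*(4 - 108)*(-47 + (-32 + 29))) + 34557 = (-11977 + (-104*(-47 - 3))² - (-14976)*(-47 - 3)) + 34557 = (-11977 + (-104*(-50))² - (-14976)*(-50)) + 34557 = (-11977 + 5200² - 144*5200) + 34557 = (-11977 + 27040000 - 748800) + 34557 = 26279223 + 34557 = 26313780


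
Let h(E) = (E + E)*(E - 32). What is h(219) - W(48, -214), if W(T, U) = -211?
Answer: 82117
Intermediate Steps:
h(E) = 2*E*(-32 + E) (h(E) = (2*E)*(-32 + E) = 2*E*(-32 + E))
h(219) - W(48, -214) = 2*219*(-32 + 219) - 1*(-211) = 2*219*187 + 211 = 81906 + 211 = 82117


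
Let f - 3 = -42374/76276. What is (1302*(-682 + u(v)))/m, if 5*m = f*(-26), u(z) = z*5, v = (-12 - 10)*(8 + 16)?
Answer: 412390389180/1211951 ≈ 3.4027e+5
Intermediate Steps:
f = 93227/38138 (f = 3 - 42374/76276 = 3 - 42374*1/76276 = 3 - 21187/38138 = 93227/38138 ≈ 2.4445)
v = -528 (v = -22*24 = -528)
u(z) = 5*z
m = -1211951/95345 (m = ((93227/38138)*(-26))/5 = (⅕)*(-1211951/19069) = -1211951/95345 ≈ -12.711)
(1302*(-682 + u(v)))/m = (1302*(-682 + 5*(-528)))/(-1211951/95345) = (1302*(-682 - 2640))*(-95345/1211951) = (1302*(-3322))*(-95345/1211951) = -4325244*(-95345/1211951) = 412390389180/1211951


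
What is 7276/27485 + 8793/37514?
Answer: 514627469/1031072290 ≈ 0.49912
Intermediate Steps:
7276/27485 + 8793/37514 = 514627469/1031072290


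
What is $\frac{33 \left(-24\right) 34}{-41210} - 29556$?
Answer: $- \frac{608987916}{20605} \approx -29555.0$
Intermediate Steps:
$\frac{33 \left(-24\right) 34}{-41210} - 29556 = \left(-792\right) 34 \left(- \frac{1}{41210}\right) - 29556 = \left(-26928\right) \left(- \frac{1}{41210}\right) - 29556 = \frac{13464}{20605} - 29556 = - \frac{608987916}{20605}$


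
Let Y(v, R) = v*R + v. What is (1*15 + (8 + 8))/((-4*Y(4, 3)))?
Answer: -31/64 ≈ -0.48438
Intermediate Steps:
Y(v, R) = v + R*v (Y(v, R) = R*v + v = v + R*v)
(1*15 + (8 + 8))/((-4*Y(4, 3))) = (1*15 + (8 + 8))/((-16*(1 + 3))) = (15 + 16)/((-16*4)) = 31/(-4*16) = 31/(-64) = -1/64*31 = -31/64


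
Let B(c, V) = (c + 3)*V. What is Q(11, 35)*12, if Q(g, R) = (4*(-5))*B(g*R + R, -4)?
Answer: 406080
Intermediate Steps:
B(c, V) = V*(3 + c) (B(c, V) = (3 + c)*V = V*(3 + c))
Q(g, R) = 240 + 80*R + 80*R*g (Q(g, R) = (4*(-5))*(-4*(3 + (g*R + R))) = -(-80)*(3 + (R*g + R)) = -(-80)*(3 + (R + R*g)) = -(-80)*(3 + R + R*g) = -20*(-12 - 4*R - 4*R*g) = 240 + 80*R + 80*R*g)
Q(11, 35)*12 = (240 + 80*35*(1 + 11))*12 = (240 + 80*35*12)*12 = (240 + 33600)*12 = 33840*12 = 406080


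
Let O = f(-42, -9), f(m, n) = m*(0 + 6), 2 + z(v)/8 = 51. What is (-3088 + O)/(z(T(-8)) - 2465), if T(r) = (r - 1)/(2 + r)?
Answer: 3340/2073 ≈ 1.6112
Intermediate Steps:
T(r) = (-1 + r)/(2 + r)
z(v) = 392 (z(v) = -16 + 8*51 = -16 + 408 = 392)
f(m, n) = 6*m (f(m, n) = m*6 = 6*m)
O = -252 (O = 6*(-42) = -252)
(-3088 + O)/(z(T(-8)) - 2465) = (-3088 - 252)/(392 - 2465) = -3340/(-2073) = -3340*(-1/2073) = 3340/2073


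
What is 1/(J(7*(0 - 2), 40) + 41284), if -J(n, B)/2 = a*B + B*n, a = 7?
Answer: 1/41844 ≈ 2.3898e-5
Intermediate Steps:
J(n, B) = -14*B - 2*B*n (J(n, B) = -2*(7*B + B*n) = -14*B - 2*B*n)
1/(J(7*(0 - 2), 40) + 41284) = 1/(-2*40*(7 + 7*(0 - 2)) + 41284) = 1/(-2*40*(7 + 7*(-2)) + 41284) = 1/(-2*40*(7 - 14) + 41284) = 1/(-2*40*(-7) + 41284) = 1/(560 + 41284) = 1/41844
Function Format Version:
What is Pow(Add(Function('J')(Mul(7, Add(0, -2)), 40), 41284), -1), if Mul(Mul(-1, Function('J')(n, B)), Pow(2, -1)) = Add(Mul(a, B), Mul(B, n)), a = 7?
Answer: Rational(1, 41844) ≈ 2.3898e-5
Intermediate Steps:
Function('J')(n, B) = Add(Mul(-14, B), Mul(-2, B, n)) (Function('J')(n, B) = Mul(-2, Add(Mul(7, B), Mul(B, n))) = Add(Mul(-14, B), Mul(-2, B, n)))
Pow(Add(Function('J')(Mul(7, Add(0, -2)), 40), 41284), -1) = Pow(Add(Mul(-2, 40, Add(7, Mul(7, Add(0, -2)))), 41284), -1) = Pow(Add(Mul(-2, 40, Add(7, Mul(7, -2))), 41284), -1) = Pow(Add(Mul(-2, 40, Add(7, -14)), 41284), -1) = Pow(Add(Mul(-2, 40, -7), 41284), -1) = Pow(Add(560, 41284), -1) = Pow(41844, -1) = Rational(1, 41844)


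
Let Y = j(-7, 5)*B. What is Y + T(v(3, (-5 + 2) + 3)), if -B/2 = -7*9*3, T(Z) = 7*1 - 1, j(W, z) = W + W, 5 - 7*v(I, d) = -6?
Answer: -5286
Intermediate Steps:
v(I, d) = 11/7 (v(I, d) = 5/7 - ⅐*(-6) = 5/7 + 6/7 = 11/7)
j(W, z) = 2*W
T(Z) = 6 (T(Z) = 7 - 1 = 6)
B = 378 (B = -2*(-7*9)*3 = -(-126)*3 = -2*(-189) = 378)
Y = -5292 (Y = (2*(-7))*378 = -14*378 = -5292)
Y + T(v(3, (-5 + 2) + 3)) = -5292 + 6 = -5286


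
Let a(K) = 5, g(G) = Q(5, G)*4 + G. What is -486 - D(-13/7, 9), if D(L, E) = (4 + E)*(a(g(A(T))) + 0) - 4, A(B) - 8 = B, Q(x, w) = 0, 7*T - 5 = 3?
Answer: -547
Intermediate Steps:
T = 8/7 (T = 5/7 + (⅐)*3 = 5/7 + 3/7 = 8/7 ≈ 1.1429)
A(B) = 8 + B
g(G) = G (g(G) = 0*4 + G = 0 + G = G)
D(L, E) = 16 + 5*E (D(L, E) = (4 + E)*(5 + 0) - 4 = (4 + E)*5 - 4 = (20 + 5*E) - 4 = 16 + 5*E)
-486 - D(-13/7, 9) = -486 - (16 + 5*9) = -486 - (16 + 45) = -486 - 1*61 = -486 - 61 = -547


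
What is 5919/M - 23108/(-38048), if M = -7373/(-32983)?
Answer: 1857035891845/70131976 ≈ 26479.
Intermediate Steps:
M = 7373/32983 (M = -7373*(-1/32983) = 7373/32983 ≈ 0.22354)
5919/M - 23108/(-38048) = 5919/(7373/32983) - 23108/(-38048) = 5919*(32983/7373) - 23108*(-1/38048) = 195226377/7373 + 5777/9512 = 1857035891845/70131976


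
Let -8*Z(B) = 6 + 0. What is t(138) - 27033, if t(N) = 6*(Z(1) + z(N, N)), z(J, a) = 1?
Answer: -54063/2 ≈ -27032.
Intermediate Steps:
Z(B) = -3/4 (Z(B) = -(6 + 0)/8 = -1/8*6 = -3/4)
t(N) = 3/2 (t(N) = 6*(-3/4 + 1) = 6*(1/4) = 3/2)
t(138) - 27033 = 3/2 - 27033 = -54063/2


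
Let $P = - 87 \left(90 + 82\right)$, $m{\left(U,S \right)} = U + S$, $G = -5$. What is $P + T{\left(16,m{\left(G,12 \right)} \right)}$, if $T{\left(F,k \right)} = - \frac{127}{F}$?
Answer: $- \frac{239551}{16} \approx -14972.0$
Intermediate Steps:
$m{\left(U,S \right)} = S + U$
$P = -14964$ ($P = \left(-87\right) 172 = -14964$)
$P + T{\left(16,m{\left(G,12 \right)} \right)} = -14964 - \frac{127}{16} = - \frac{239551}{16}$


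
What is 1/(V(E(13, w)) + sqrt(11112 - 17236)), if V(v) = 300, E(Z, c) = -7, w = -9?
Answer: 75/24031 - I*sqrt(1531)/48062 ≈ 0.003121 - 0.00081411*I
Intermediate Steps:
1/(V(E(13, w)) + sqrt(11112 - 17236)) = 1/(300 + sqrt(11112 - 17236)) = 1/(300 + sqrt(-6124)) = 1/(300 + 2*I*sqrt(1531))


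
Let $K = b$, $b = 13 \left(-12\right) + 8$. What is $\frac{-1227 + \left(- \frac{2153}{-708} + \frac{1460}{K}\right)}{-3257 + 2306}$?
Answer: $\frac{32321251}{24912396} \approx 1.2974$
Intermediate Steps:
$b = -148$ ($b = -156 + 8 = -148$)
$K = -148$
$\frac{-1227 + \left(- \frac{2153}{-708} + \frac{1460}{K}\right)}{-3257 + 2306} = \frac{-1227 + \left(- \frac{2153}{-708} + \frac{1460}{-148}\right)}{-3257 + 2306} = \frac{-1227 + \left(\left(-2153\right) \left(- \frac{1}{708}\right) + 1460 \left(- \frac{1}{148}\right)\right)}{-951} = \left(-1227 + \left(\frac{2153}{708} - \frac{365}{37}\right)\right) \left(- \frac{1}{951}\right) = \left(-1227 - \frac{178759}{26196}\right) \left(- \frac{1}{951}\right) = \left(- \frac{32321251}{26196}\right) \left(- \frac{1}{951}\right) = \frac{32321251}{24912396}$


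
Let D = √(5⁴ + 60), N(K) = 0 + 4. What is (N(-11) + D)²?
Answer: (4 + √685)² ≈ 910.38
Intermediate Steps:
N(K) = 4
D = √685 (D = √(625 + 60) = √685 ≈ 26.173)
(N(-11) + D)² = (4 + √685)²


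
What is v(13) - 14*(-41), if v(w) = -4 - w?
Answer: 557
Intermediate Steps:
v(13) - 14*(-41) = (-4 - 1*13) - 14*(-41) = (-4 - 13) + 574 = -17 + 574 = 557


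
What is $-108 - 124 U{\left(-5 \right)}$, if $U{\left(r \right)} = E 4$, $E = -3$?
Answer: $1380$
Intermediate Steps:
$U{\left(r \right)} = -12$ ($U{\left(r \right)} = \left(-3\right) 4 = -12$)
$-108 - 124 U{\left(-5 \right)} = -108 - -1488 = -108 + 1488 = 1380$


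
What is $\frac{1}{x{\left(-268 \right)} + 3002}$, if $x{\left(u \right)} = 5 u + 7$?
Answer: $\frac{1}{1669} \approx 0.00059916$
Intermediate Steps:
$x{\left(u \right)} = 7 + 5 u$
$\frac{1}{x{\left(-268 \right)} + 3002} = \frac{1}{\left(7 + 5 \left(-268\right)\right) + 3002} = \frac{1}{\left(7 - 1340\right) + 3002} = \frac{1}{-1333 + 3002} = \frac{1}{1669}$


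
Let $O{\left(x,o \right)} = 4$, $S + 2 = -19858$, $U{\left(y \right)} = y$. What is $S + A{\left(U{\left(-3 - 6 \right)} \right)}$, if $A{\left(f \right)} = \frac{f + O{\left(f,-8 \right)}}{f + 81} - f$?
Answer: $- \frac{1429277}{72} \approx -19851.0$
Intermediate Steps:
$S = -19860$ ($S = -2 - 19858 = -19860$)
$A{\left(f \right)} = - f + \frac{4 + f}{81 + f}$ ($A{\left(f \right)} = \frac{f + 4}{f + 81} - f = \frac{4 + f}{81 + f} - f = - f + \frac{4 + f}{81 + f}$)
$S + A{\left(U{\left(-3 - 6 \right)} \right)} = -19860 + \frac{4 - \left(-3 - 6\right)^{2} - 80 \left(-3 - 6\right)}{81 - 9} = -19860 + \frac{4 - \left(-9\right)^{2} - -720}{81 - 9} = -19860 + \frac{4 - 81 + 720}{72} = -19860 + \frac{1}{72} \cdot 643 = -19860 + \frac{643}{72} = - \frac{1429277}{72}$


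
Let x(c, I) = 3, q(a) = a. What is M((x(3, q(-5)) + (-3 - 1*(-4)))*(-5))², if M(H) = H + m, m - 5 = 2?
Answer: 169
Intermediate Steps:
m = 7 (m = 5 + 2 = 7)
M(H) = 7 + H (M(H) = H + 7 = 7 + H)
M((x(3, q(-5)) + (-3 - 1*(-4)))*(-5))² = (7 + (3 + (-3 - 1*(-4)))*(-5))² = (7 + (3 + (-3 + 4))*(-5))² = (7 + (3 + 1)*(-5))² = (7 + 4*(-5))² = (7 - 20)² = (-13)² = 169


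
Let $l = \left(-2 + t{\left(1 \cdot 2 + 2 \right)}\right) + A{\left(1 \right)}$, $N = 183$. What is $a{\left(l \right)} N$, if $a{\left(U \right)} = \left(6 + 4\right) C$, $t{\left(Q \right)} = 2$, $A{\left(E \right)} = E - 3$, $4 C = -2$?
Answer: $-915$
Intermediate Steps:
$C = - \frac{1}{2}$ ($C = \frac{1}{4} \left(-2\right) = - \frac{1}{2} \approx -0.5$)
$A{\left(E \right)} = -3 + E$ ($A{\left(E \right)} = E - 3 = -3 + E$)
$l = -2$ ($l = \left(-2 + 2\right) + \left(-3 + 1\right) = 0 - 2 = -2$)
$a{\left(U \right)} = -5$ ($a{\left(U \right)} = \left(6 + 4\right) \left(- \frac{1}{2}\right) = 10 \left(- \frac{1}{2}\right) = -5$)
$a{\left(l \right)} N = \left(-5\right) 183 = -915$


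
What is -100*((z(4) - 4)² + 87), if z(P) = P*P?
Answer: -23100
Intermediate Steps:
z(P) = P²
-100*((z(4) - 4)² + 87) = -100*((4² - 4)² + 87) = -100*((16 - 4)² + 87) = -100*(12² + 87) = -100*(144 + 87) = -100*231 = -23100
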